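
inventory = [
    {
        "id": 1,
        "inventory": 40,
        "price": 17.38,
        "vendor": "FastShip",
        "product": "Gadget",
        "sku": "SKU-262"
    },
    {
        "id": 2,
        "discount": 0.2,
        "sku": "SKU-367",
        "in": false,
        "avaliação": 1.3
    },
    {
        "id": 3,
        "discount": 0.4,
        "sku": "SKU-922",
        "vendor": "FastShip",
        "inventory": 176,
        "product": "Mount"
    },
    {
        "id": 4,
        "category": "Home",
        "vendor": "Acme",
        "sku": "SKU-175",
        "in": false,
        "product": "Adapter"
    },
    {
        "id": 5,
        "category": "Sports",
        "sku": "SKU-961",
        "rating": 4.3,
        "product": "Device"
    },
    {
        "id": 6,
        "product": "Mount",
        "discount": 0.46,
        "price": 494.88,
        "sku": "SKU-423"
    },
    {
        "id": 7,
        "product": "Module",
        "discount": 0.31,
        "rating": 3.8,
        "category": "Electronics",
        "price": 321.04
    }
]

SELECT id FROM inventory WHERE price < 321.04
[1]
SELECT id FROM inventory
[1, 2, 3, 4, 5, 6, 7]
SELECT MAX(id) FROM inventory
7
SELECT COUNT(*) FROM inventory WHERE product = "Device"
1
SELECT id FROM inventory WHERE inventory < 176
[1]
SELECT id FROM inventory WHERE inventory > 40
[3]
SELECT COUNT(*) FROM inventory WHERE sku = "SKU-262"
1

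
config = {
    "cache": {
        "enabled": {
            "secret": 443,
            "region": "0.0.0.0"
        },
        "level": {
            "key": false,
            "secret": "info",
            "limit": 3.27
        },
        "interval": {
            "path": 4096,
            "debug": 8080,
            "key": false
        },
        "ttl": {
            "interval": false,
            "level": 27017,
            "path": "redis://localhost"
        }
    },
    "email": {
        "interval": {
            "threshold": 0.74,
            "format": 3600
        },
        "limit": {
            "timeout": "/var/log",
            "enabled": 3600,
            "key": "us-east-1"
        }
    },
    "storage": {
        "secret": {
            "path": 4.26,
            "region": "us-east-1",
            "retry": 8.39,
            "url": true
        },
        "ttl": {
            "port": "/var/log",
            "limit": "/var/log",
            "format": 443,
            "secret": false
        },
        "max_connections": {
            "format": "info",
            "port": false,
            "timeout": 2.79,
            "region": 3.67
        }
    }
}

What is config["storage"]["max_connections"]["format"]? "info"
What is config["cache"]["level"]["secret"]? "info"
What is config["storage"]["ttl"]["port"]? "/var/log"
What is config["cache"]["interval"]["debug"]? 8080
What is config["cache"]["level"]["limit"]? 3.27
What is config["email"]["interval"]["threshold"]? 0.74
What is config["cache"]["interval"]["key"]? False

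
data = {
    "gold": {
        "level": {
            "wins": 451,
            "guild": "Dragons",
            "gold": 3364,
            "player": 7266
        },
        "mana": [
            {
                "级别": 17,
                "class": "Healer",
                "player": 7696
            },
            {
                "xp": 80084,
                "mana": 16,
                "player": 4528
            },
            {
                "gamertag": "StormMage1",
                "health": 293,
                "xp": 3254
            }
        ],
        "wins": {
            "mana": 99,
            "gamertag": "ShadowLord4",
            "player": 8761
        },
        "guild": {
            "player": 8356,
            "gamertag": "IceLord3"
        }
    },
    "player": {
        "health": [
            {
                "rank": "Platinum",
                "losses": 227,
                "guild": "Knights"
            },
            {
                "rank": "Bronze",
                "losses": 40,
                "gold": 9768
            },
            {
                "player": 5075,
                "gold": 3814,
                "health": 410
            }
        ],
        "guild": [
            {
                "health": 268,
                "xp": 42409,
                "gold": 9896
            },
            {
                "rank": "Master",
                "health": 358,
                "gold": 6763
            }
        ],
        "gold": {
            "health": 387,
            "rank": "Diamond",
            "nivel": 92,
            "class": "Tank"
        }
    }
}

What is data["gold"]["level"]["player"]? 7266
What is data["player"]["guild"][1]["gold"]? 6763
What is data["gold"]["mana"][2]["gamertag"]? "StormMage1"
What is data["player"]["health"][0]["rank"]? "Platinum"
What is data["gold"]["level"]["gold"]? 3364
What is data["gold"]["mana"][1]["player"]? 4528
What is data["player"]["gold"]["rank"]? "Diamond"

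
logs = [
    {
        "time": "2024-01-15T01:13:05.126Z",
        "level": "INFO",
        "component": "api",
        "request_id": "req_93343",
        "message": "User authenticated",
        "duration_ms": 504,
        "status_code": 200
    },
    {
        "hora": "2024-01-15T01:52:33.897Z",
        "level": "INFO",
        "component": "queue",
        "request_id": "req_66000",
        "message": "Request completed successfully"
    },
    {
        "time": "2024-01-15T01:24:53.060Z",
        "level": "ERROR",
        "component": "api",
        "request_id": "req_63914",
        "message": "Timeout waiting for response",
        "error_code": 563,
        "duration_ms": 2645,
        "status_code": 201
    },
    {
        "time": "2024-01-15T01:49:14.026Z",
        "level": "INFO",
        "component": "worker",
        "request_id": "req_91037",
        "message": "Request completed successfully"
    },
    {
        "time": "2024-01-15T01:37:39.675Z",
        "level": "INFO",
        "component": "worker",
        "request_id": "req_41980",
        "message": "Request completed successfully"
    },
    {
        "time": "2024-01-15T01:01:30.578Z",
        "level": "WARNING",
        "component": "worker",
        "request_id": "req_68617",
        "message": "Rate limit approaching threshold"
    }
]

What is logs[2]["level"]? "ERROR"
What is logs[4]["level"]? "INFO"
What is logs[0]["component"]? "api"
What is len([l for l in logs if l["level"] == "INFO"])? 4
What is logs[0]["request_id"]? "req_93343"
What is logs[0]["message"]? "User authenticated"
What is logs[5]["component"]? "worker"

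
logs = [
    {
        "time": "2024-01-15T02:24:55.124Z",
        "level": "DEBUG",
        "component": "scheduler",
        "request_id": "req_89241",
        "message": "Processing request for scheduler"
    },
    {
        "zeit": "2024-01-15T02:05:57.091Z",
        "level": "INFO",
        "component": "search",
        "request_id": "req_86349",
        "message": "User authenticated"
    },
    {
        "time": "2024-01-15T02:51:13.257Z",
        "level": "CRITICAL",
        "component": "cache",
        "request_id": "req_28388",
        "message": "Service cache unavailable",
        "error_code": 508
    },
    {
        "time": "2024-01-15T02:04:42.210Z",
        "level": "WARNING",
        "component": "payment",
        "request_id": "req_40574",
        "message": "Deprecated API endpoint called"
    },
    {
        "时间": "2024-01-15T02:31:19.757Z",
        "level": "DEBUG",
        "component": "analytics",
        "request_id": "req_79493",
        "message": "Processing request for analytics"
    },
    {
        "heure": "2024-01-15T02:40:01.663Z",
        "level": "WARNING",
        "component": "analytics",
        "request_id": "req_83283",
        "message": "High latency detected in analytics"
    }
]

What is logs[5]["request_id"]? "req_83283"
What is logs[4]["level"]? "DEBUG"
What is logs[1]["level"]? "INFO"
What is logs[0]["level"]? "DEBUG"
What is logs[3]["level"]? "WARNING"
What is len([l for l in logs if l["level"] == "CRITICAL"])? 1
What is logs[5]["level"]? "WARNING"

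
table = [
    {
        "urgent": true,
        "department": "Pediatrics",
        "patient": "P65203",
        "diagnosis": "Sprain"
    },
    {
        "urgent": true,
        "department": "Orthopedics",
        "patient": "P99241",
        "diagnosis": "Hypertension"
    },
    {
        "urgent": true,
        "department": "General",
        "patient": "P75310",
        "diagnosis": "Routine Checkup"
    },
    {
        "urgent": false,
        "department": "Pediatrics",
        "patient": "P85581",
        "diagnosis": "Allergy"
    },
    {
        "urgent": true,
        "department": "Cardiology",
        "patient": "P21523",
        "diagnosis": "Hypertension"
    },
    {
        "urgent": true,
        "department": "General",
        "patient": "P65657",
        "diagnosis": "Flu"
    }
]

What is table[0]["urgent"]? True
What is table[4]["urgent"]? True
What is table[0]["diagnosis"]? "Sprain"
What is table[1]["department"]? "Orthopedics"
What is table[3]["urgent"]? False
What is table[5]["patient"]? "P65657"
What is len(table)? 6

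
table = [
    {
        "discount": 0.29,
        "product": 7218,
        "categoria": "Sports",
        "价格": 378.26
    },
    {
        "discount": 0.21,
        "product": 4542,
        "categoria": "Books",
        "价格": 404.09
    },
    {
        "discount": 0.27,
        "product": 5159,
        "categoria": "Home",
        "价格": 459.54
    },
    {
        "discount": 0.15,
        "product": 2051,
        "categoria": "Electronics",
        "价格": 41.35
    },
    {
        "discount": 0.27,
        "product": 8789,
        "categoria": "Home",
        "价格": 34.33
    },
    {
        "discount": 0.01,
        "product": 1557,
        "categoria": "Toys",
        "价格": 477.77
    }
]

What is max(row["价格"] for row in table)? 477.77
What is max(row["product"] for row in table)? 8789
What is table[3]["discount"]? 0.15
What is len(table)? 6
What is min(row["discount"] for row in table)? 0.01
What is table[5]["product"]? 1557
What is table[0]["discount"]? 0.29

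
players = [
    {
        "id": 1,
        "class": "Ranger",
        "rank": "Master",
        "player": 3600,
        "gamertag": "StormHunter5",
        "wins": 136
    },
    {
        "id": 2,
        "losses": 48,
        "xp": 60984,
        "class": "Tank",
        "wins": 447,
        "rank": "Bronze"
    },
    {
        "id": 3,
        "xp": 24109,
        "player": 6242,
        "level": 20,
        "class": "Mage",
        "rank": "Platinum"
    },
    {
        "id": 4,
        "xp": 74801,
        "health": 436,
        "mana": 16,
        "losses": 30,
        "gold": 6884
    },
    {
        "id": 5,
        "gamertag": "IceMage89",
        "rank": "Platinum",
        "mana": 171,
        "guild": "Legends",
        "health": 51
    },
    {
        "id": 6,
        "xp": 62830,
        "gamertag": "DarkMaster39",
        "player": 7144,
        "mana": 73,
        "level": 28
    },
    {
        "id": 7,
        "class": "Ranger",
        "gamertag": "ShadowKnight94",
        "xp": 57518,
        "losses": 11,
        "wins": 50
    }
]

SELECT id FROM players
[1, 2, 3, 4, 5, 6, 7]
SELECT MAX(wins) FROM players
447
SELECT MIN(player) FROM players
3600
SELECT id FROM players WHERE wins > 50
[1, 2]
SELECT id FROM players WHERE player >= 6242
[3, 6]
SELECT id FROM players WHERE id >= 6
[6, 7]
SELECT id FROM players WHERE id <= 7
[1, 2, 3, 4, 5, 6, 7]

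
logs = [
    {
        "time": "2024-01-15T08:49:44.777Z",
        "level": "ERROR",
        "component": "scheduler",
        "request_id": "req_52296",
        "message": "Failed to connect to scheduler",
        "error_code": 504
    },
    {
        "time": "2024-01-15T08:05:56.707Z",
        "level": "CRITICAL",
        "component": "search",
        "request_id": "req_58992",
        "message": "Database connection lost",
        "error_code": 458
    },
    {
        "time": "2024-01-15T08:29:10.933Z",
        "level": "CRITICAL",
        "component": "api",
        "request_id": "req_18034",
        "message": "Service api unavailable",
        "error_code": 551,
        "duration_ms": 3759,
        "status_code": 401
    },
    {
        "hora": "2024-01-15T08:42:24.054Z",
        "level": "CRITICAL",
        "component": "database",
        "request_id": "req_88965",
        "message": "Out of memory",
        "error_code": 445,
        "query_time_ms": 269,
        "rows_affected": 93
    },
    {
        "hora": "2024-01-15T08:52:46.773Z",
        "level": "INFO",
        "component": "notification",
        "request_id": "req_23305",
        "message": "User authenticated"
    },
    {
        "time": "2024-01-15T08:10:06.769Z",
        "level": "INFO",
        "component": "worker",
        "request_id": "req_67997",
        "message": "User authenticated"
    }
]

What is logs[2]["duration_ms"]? 3759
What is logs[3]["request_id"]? "req_88965"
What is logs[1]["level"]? "CRITICAL"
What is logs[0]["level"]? "ERROR"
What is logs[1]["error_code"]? 458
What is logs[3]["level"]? "CRITICAL"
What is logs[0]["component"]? "scheduler"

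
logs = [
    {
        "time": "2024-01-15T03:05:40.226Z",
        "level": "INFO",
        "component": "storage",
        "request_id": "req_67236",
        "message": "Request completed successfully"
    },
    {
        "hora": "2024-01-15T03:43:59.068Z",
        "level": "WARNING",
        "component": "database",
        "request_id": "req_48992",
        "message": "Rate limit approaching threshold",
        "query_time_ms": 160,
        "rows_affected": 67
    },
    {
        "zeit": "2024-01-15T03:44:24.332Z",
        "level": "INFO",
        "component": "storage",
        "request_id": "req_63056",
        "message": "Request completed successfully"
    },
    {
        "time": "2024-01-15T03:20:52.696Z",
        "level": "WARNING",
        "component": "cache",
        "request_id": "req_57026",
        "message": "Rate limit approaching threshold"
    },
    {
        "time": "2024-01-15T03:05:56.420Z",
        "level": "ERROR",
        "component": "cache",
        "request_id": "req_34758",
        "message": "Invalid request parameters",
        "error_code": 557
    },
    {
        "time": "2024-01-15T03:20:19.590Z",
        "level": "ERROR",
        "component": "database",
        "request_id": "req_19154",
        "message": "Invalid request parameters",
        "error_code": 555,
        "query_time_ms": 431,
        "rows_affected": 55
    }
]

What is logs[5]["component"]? "database"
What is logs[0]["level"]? "INFO"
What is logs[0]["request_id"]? "req_67236"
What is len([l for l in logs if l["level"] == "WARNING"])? 2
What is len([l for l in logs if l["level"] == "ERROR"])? 2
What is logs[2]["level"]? "INFO"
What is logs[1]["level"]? "WARNING"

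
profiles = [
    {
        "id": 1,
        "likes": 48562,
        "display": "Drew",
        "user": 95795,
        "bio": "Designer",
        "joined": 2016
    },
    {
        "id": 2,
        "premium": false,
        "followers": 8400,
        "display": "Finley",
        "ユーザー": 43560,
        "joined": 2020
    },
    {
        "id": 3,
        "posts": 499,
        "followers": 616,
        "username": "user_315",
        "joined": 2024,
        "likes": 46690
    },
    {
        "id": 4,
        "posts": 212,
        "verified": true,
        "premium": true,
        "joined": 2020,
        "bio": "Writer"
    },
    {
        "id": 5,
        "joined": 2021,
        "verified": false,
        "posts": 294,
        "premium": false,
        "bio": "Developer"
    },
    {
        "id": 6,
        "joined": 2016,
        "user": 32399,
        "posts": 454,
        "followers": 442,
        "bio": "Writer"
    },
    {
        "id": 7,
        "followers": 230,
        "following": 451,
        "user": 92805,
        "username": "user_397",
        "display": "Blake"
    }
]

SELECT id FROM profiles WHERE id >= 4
[4, 5, 6, 7]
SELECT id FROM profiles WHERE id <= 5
[1, 2, 3, 4, 5]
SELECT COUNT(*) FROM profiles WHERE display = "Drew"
1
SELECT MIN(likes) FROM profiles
46690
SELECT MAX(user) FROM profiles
95795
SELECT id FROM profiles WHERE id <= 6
[1, 2, 3, 4, 5, 6]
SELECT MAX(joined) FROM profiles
2024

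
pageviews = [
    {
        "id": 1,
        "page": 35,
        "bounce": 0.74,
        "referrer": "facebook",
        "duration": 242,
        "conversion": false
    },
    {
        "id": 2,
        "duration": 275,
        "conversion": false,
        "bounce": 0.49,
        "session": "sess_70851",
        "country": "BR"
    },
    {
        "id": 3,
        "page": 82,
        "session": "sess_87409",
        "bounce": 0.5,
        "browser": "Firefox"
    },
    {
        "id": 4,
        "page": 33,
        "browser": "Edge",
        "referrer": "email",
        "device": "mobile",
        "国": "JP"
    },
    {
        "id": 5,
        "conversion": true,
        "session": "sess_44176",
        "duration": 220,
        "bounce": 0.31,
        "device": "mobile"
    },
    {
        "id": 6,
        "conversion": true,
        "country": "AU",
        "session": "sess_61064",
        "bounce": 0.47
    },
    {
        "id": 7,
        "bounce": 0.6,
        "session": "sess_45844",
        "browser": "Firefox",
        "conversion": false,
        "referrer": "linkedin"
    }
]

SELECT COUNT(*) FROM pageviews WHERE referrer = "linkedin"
1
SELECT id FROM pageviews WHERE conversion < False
[]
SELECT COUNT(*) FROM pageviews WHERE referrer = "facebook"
1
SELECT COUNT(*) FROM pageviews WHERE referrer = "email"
1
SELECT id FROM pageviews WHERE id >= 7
[7]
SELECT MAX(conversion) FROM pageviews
True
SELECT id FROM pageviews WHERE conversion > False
[5, 6]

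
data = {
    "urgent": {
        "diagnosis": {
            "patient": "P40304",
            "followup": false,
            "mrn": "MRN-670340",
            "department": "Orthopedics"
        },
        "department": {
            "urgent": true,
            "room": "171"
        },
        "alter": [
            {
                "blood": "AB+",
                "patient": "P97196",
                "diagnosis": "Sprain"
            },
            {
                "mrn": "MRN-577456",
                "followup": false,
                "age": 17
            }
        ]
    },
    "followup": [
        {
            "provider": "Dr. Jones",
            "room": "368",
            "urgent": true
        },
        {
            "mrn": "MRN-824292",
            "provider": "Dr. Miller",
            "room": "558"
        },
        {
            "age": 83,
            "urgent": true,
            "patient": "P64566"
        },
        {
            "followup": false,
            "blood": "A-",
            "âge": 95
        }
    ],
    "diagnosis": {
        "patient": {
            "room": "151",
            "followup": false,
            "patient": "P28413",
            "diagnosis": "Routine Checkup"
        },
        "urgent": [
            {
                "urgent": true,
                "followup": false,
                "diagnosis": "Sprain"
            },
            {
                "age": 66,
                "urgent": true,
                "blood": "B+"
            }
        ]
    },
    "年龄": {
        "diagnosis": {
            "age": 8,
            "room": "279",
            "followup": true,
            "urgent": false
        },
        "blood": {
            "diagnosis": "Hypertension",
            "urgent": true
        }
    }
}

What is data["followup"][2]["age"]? 83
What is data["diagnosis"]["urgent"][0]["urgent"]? True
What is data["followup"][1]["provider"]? "Dr. Miller"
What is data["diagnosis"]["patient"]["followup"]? False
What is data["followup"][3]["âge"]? 95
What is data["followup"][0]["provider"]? "Dr. Jones"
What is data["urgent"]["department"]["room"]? "171"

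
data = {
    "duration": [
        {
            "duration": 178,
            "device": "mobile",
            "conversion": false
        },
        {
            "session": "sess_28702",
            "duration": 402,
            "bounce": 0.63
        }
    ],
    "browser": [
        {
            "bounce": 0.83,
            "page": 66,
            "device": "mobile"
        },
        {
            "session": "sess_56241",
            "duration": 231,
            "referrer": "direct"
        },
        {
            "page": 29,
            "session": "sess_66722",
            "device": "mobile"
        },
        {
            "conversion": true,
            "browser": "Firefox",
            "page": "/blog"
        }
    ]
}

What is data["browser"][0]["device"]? "mobile"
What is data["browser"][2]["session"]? "sess_66722"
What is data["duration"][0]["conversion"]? False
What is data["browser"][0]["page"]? 66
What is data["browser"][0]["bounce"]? 0.83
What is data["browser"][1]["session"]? "sess_56241"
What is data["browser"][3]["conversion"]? True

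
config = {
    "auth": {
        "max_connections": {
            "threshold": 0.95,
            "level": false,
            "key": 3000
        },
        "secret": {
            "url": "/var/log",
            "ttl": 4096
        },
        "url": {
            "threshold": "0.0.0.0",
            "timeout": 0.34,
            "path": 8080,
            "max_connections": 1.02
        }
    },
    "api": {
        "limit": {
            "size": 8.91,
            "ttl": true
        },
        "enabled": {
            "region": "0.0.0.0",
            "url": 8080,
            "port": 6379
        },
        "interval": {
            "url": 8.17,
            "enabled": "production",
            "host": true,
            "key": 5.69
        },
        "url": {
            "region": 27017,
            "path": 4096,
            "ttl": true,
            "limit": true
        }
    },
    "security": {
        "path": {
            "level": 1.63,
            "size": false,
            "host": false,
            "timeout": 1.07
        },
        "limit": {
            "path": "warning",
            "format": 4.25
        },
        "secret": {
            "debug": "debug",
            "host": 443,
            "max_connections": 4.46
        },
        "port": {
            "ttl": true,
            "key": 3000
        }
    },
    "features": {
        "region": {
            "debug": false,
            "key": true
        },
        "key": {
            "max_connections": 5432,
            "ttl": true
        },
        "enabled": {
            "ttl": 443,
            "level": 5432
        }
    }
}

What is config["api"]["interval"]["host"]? True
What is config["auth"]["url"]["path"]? 8080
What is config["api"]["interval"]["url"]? 8.17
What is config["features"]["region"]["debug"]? False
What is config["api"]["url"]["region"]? 27017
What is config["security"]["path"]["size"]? False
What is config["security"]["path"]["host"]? False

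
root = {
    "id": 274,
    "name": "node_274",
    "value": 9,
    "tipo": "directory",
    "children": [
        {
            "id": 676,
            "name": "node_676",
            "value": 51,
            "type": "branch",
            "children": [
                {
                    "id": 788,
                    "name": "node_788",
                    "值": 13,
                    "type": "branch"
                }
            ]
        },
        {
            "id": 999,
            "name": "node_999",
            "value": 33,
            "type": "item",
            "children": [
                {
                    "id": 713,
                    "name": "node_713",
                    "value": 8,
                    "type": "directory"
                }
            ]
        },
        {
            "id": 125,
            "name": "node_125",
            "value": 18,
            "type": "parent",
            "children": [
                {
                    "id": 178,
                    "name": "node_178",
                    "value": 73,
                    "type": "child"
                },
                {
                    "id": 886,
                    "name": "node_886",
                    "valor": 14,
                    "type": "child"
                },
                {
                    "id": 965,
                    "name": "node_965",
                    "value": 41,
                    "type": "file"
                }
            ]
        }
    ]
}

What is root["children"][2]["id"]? 125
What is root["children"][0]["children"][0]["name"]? "node_788"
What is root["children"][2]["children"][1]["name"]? "node_886"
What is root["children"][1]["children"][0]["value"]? 8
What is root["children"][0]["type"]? "branch"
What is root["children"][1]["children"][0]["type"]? "directory"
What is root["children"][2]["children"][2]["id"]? 965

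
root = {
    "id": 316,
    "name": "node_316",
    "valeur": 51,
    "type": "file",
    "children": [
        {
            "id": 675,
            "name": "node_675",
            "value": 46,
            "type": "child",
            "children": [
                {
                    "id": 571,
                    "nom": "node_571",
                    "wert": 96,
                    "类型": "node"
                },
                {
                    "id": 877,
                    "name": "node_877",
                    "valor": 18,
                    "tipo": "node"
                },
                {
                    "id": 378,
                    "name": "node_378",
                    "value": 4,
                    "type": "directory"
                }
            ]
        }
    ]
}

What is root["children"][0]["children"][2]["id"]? 378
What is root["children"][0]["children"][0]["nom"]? "node_571"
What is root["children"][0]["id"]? 675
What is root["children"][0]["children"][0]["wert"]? 96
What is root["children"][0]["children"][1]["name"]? "node_877"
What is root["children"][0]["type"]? "child"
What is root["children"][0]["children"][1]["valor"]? 18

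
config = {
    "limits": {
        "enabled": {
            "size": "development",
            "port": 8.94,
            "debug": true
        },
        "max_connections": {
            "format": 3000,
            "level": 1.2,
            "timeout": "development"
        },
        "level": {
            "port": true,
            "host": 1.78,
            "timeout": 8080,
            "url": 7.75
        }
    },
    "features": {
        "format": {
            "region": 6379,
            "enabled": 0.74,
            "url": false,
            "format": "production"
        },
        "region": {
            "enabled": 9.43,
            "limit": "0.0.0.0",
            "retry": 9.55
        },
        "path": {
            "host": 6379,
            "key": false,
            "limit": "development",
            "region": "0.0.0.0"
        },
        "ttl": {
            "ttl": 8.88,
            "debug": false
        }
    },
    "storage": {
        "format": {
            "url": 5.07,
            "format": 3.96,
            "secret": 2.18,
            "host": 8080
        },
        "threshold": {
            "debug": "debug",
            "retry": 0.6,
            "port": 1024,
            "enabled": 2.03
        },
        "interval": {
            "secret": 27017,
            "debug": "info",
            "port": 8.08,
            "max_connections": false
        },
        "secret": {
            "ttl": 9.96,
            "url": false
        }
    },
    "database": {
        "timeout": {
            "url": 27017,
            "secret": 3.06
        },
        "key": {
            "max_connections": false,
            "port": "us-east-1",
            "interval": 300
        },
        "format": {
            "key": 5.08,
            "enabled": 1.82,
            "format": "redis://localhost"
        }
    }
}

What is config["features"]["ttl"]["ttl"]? 8.88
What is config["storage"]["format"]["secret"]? 2.18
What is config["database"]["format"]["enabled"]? 1.82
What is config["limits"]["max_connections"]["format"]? 3000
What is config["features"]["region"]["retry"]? 9.55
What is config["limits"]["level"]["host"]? 1.78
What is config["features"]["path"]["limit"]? "development"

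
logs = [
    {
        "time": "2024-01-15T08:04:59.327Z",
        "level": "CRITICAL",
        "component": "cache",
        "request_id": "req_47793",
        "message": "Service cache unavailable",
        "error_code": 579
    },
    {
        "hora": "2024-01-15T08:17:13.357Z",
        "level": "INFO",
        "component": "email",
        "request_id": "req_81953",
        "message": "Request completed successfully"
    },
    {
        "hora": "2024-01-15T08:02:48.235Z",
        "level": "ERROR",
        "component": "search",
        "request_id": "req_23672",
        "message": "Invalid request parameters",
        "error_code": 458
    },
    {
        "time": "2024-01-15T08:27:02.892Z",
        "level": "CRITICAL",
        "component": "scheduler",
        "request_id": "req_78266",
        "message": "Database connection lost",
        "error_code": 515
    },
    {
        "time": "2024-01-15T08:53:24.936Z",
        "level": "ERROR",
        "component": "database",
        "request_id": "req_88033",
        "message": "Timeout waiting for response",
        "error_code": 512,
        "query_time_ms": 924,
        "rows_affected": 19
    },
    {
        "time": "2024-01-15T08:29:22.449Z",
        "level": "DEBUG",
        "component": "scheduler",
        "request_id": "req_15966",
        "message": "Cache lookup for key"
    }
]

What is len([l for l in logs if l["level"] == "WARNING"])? 0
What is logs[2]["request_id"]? "req_23672"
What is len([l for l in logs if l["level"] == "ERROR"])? 2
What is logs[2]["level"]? "ERROR"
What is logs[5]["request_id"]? "req_15966"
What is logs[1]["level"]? "INFO"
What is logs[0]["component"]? "cache"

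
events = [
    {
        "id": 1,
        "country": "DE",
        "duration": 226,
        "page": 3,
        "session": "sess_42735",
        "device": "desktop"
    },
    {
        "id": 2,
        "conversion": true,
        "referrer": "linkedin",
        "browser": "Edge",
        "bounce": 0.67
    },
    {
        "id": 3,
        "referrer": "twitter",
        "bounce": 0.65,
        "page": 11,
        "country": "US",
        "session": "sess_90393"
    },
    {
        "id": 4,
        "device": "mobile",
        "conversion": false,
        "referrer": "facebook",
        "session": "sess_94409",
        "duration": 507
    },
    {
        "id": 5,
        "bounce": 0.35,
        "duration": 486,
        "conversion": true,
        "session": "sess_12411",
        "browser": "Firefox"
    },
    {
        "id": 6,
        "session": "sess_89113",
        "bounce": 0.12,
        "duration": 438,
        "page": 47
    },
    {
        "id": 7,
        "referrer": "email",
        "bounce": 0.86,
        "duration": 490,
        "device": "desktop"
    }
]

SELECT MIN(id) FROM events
1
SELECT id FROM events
[1, 2, 3, 4, 5, 6, 7]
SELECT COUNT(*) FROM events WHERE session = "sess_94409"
1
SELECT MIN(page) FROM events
3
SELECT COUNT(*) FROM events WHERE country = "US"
1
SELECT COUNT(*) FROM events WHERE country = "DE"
1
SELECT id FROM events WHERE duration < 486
[1, 6]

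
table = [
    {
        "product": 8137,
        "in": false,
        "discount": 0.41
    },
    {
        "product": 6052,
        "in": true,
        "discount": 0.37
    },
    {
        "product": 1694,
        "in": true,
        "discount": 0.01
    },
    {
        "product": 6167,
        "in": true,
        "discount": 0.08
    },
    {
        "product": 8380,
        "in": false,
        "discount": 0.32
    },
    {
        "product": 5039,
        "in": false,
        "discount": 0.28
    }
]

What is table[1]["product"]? 6052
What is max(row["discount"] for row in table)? 0.41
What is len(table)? 6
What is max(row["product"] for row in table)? 8380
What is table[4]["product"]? 8380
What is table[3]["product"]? 6167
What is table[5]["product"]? 5039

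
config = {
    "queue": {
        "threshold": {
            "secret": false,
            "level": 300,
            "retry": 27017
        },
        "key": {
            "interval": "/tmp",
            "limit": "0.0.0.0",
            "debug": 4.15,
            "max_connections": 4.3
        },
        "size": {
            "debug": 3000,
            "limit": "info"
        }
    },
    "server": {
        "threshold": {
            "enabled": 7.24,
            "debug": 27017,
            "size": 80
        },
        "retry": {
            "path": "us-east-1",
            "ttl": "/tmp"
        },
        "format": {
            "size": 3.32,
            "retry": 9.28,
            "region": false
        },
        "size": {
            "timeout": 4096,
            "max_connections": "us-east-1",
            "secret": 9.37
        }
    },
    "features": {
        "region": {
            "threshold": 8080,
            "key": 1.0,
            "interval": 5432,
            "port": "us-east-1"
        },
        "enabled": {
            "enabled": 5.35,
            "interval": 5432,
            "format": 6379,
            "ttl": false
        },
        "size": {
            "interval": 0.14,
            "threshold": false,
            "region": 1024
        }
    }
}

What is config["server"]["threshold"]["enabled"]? 7.24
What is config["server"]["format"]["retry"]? 9.28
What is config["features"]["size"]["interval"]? 0.14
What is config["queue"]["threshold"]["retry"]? 27017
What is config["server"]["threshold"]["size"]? 80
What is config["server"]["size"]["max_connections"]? "us-east-1"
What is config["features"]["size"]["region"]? 1024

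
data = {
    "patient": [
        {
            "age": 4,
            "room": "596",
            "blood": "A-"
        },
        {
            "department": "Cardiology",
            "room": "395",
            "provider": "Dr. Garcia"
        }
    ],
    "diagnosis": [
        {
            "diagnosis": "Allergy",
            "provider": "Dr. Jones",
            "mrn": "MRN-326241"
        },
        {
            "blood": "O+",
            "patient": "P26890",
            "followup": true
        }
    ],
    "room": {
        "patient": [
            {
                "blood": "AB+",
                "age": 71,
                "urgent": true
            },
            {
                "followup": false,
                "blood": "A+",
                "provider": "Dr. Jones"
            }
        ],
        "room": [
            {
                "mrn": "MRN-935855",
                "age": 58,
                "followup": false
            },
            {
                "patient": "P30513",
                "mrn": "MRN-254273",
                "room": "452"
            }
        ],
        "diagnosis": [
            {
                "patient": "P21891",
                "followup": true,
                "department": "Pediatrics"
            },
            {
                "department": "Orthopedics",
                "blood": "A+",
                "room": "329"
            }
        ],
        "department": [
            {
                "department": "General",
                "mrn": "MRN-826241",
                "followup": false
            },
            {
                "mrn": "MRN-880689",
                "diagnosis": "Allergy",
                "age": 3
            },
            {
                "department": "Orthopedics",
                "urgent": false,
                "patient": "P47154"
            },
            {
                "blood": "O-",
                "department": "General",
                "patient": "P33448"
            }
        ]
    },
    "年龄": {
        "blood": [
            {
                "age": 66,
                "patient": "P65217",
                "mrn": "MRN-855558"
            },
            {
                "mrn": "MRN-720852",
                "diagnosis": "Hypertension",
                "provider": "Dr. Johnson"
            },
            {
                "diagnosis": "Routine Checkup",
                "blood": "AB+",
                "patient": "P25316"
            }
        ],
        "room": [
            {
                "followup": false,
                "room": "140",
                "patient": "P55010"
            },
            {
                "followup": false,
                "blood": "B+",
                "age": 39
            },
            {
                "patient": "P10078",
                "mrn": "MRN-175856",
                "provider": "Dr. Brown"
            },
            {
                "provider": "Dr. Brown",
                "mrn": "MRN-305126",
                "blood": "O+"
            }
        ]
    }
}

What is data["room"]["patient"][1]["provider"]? "Dr. Jones"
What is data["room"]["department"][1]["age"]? 3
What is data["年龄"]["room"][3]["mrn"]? "MRN-305126"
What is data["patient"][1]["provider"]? "Dr. Garcia"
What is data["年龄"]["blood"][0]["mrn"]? "MRN-855558"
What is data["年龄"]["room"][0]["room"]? "140"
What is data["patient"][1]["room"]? "395"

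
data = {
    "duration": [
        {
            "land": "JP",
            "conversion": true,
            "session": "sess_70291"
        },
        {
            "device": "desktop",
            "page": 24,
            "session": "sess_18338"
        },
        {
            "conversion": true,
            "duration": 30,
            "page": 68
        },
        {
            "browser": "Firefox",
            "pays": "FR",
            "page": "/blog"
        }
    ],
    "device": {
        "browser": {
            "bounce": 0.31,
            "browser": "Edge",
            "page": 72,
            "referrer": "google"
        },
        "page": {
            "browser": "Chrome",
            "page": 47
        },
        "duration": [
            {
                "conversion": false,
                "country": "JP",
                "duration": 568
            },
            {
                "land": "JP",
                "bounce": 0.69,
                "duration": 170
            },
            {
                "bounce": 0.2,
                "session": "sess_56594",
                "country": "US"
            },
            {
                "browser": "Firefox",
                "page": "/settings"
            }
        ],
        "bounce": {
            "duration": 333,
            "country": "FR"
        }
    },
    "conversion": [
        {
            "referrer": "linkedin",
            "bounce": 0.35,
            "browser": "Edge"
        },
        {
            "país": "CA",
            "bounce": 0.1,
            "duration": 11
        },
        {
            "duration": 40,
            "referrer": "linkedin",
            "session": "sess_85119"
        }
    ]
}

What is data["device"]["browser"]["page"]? 72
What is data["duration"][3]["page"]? "/blog"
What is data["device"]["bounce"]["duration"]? 333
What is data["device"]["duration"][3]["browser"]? "Firefox"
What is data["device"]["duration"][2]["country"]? "US"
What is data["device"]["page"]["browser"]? "Chrome"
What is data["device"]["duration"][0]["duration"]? 568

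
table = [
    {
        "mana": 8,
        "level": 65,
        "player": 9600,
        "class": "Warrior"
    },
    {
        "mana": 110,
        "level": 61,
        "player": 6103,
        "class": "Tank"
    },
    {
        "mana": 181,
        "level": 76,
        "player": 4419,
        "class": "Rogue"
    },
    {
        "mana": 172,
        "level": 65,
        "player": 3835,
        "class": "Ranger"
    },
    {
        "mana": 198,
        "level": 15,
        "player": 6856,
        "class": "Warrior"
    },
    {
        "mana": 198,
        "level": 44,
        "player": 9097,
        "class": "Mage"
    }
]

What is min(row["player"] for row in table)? 3835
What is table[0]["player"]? 9600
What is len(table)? 6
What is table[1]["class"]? "Tank"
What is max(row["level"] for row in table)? 76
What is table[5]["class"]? "Mage"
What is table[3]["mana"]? 172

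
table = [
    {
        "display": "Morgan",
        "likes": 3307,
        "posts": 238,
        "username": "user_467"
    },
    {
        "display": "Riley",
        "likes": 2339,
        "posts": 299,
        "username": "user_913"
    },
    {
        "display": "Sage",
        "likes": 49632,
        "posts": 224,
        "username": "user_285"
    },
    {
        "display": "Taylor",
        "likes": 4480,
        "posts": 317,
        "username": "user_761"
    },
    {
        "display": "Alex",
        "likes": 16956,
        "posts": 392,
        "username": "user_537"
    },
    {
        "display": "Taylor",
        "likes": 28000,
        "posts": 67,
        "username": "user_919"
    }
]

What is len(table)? 6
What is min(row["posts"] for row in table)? 67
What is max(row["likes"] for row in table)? 49632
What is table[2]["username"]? "user_285"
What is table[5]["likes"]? 28000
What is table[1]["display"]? "Riley"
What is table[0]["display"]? "Morgan"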